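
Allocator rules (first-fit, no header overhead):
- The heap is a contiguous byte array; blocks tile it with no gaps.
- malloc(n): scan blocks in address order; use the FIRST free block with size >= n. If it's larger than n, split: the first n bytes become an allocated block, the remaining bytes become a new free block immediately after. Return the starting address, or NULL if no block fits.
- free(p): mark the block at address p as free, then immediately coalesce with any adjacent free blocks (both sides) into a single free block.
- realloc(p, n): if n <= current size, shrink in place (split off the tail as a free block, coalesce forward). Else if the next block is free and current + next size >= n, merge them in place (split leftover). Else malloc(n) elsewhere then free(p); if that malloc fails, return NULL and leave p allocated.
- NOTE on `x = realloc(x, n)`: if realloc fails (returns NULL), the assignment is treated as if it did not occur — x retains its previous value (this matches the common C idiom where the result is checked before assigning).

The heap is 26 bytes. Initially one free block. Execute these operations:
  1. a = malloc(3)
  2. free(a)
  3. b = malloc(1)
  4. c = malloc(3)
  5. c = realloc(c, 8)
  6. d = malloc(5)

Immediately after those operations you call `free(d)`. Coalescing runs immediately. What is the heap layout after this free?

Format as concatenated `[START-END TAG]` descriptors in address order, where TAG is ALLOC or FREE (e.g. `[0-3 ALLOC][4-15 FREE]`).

Op 1: a = malloc(3) -> a = 0; heap: [0-2 ALLOC][3-25 FREE]
Op 2: free(a) -> (freed a); heap: [0-25 FREE]
Op 3: b = malloc(1) -> b = 0; heap: [0-0 ALLOC][1-25 FREE]
Op 4: c = malloc(3) -> c = 1; heap: [0-0 ALLOC][1-3 ALLOC][4-25 FREE]
Op 5: c = realloc(c, 8) -> c = 1; heap: [0-0 ALLOC][1-8 ALLOC][9-25 FREE]
Op 6: d = malloc(5) -> d = 9; heap: [0-0 ALLOC][1-8 ALLOC][9-13 ALLOC][14-25 FREE]
free(d): d = 9 -> block [9-13 ALLOC]; mark free, coalesce with adjacent free neighbors -> [0-0 ALLOC][1-8 ALLOC][9-25 FREE]

Answer: [0-0 ALLOC][1-8 ALLOC][9-25 FREE]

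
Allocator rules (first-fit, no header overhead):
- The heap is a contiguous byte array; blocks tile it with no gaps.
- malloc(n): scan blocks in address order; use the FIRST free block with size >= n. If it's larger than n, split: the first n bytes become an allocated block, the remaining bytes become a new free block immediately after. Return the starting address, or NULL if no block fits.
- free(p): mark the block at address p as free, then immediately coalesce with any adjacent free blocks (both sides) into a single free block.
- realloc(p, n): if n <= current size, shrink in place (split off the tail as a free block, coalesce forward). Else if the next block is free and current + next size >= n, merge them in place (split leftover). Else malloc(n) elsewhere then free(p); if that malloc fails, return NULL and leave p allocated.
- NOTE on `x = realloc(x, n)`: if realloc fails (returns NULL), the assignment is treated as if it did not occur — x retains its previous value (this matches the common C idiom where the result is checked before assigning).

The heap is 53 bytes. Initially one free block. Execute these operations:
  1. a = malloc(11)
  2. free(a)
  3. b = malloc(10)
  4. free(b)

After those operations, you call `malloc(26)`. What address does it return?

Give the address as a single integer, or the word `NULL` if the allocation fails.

Answer: 0

Derivation:
Op 1: a = malloc(11) -> a = 0; heap: [0-10 ALLOC][11-52 FREE]
Op 2: free(a) -> (freed a); heap: [0-52 FREE]
Op 3: b = malloc(10) -> b = 0; heap: [0-9 ALLOC][10-52 FREE]
Op 4: free(b) -> (freed b); heap: [0-52 FREE]
malloc(26): first-fit scan over [0-52 FREE] -> 0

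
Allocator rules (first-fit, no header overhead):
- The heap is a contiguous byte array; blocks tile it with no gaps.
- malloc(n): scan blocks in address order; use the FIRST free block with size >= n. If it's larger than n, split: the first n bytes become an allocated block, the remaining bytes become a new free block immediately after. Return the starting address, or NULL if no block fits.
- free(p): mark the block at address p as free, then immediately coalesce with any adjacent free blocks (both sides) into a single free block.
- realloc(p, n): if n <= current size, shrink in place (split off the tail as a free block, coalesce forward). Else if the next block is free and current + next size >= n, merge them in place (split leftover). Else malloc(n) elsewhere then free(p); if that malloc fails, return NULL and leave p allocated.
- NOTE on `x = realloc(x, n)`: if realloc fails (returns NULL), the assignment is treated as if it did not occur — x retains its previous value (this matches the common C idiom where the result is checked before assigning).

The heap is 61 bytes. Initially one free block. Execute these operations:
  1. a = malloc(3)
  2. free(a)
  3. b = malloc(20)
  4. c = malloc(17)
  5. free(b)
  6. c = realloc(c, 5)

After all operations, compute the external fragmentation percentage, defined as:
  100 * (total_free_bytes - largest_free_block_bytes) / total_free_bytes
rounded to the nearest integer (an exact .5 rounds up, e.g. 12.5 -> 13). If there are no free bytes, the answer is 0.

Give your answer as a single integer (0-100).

Answer: 36

Derivation:
Op 1: a = malloc(3) -> a = 0; heap: [0-2 ALLOC][3-60 FREE]
Op 2: free(a) -> (freed a); heap: [0-60 FREE]
Op 3: b = malloc(20) -> b = 0; heap: [0-19 ALLOC][20-60 FREE]
Op 4: c = malloc(17) -> c = 20; heap: [0-19 ALLOC][20-36 ALLOC][37-60 FREE]
Op 5: free(b) -> (freed b); heap: [0-19 FREE][20-36 ALLOC][37-60 FREE]
Op 6: c = realloc(c, 5) -> c = 20; heap: [0-19 FREE][20-24 ALLOC][25-60 FREE]
Free blocks: [20 36] total_free=56 largest=36 -> 100*(56-36)/56 = 2000/56 ≈ 35.714 -> rounds to 36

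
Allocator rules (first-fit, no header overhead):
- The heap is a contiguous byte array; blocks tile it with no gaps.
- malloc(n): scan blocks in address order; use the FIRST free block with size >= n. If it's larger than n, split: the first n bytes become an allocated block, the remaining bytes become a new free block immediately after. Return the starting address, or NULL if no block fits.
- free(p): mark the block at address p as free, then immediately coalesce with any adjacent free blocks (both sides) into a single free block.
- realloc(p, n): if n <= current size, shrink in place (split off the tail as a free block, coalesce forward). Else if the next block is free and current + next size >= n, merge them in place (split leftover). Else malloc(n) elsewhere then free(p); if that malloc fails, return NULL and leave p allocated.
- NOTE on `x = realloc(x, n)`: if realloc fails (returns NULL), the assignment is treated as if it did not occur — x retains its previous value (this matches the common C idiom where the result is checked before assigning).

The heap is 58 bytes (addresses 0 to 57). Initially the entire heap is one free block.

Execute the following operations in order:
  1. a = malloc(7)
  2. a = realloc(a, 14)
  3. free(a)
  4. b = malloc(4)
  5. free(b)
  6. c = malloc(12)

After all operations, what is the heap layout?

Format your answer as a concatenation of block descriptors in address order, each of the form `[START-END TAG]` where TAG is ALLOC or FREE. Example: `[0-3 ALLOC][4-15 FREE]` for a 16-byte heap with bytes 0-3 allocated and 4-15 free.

Answer: [0-11 ALLOC][12-57 FREE]

Derivation:
Op 1: a = malloc(7) -> a = 0; heap: [0-6 ALLOC][7-57 FREE]
Op 2: a = realloc(a, 14) -> a = 0; heap: [0-13 ALLOC][14-57 FREE]
Op 3: free(a) -> (freed a); heap: [0-57 FREE]
Op 4: b = malloc(4) -> b = 0; heap: [0-3 ALLOC][4-57 FREE]
Op 5: free(b) -> (freed b); heap: [0-57 FREE]
Op 6: c = malloc(12) -> c = 0; heap: [0-11 ALLOC][12-57 FREE]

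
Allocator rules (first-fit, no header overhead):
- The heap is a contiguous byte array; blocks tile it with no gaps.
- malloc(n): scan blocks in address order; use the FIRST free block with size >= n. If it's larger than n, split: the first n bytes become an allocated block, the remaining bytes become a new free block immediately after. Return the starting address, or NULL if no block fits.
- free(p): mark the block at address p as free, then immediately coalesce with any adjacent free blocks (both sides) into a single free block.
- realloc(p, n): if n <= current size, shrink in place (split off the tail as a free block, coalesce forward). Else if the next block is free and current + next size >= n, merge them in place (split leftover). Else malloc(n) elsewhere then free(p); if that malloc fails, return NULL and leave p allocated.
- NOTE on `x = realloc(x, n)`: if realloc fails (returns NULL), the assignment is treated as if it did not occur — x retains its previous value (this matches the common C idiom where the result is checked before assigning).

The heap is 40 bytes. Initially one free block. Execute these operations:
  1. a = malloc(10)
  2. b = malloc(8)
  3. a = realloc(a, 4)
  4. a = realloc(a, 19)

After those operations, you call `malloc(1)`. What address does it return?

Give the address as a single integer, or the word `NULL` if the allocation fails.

Op 1: a = malloc(10) -> a = 0; heap: [0-9 ALLOC][10-39 FREE]
Op 2: b = malloc(8) -> b = 10; heap: [0-9 ALLOC][10-17 ALLOC][18-39 FREE]
Op 3: a = realloc(a, 4) -> a = 0; heap: [0-3 ALLOC][4-9 FREE][10-17 ALLOC][18-39 FREE]
Op 4: a = realloc(a, 19) -> a = 18; heap: [0-9 FREE][10-17 ALLOC][18-36 ALLOC][37-39 FREE]
malloc(1): first-fit scan over [0-9 FREE][10-17 ALLOC][18-36 ALLOC][37-39 FREE] -> 0

Answer: 0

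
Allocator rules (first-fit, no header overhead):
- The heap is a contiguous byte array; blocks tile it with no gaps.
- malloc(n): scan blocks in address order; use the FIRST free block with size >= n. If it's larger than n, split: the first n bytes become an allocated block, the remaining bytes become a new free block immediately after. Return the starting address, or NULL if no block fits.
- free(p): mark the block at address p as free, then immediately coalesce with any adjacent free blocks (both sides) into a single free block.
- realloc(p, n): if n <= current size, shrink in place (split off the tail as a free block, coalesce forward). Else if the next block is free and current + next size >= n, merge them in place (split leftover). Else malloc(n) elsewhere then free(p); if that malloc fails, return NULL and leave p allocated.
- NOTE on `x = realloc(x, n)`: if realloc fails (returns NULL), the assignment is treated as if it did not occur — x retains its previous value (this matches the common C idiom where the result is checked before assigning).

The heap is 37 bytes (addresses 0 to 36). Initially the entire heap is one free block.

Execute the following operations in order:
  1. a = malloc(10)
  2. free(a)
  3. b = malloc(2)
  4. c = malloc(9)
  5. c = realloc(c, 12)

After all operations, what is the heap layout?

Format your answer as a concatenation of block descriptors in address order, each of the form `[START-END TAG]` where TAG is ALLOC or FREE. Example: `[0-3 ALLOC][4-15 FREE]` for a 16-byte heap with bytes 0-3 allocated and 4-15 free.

Answer: [0-1 ALLOC][2-13 ALLOC][14-36 FREE]

Derivation:
Op 1: a = malloc(10) -> a = 0; heap: [0-9 ALLOC][10-36 FREE]
Op 2: free(a) -> (freed a); heap: [0-36 FREE]
Op 3: b = malloc(2) -> b = 0; heap: [0-1 ALLOC][2-36 FREE]
Op 4: c = malloc(9) -> c = 2; heap: [0-1 ALLOC][2-10 ALLOC][11-36 FREE]
Op 5: c = realloc(c, 12) -> c = 2; heap: [0-1 ALLOC][2-13 ALLOC][14-36 FREE]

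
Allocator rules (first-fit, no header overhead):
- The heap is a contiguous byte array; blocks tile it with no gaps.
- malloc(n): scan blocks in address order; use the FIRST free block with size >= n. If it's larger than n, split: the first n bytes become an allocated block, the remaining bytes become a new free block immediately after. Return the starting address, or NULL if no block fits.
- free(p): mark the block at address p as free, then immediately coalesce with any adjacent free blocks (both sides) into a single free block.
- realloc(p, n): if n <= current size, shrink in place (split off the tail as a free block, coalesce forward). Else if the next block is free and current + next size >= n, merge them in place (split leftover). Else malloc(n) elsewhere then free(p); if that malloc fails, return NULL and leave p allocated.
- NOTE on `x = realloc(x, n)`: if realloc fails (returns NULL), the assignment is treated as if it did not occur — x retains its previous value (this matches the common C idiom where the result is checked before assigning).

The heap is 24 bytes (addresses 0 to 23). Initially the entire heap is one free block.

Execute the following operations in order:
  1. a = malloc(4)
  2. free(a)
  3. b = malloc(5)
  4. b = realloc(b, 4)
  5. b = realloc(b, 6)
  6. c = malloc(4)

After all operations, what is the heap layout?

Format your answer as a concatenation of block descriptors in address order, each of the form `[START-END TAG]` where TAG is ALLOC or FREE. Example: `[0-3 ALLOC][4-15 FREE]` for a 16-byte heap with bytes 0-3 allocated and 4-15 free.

Answer: [0-5 ALLOC][6-9 ALLOC][10-23 FREE]

Derivation:
Op 1: a = malloc(4) -> a = 0; heap: [0-3 ALLOC][4-23 FREE]
Op 2: free(a) -> (freed a); heap: [0-23 FREE]
Op 3: b = malloc(5) -> b = 0; heap: [0-4 ALLOC][5-23 FREE]
Op 4: b = realloc(b, 4) -> b = 0; heap: [0-3 ALLOC][4-23 FREE]
Op 5: b = realloc(b, 6) -> b = 0; heap: [0-5 ALLOC][6-23 FREE]
Op 6: c = malloc(4) -> c = 6; heap: [0-5 ALLOC][6-9 ALLOC][10-23 FREE]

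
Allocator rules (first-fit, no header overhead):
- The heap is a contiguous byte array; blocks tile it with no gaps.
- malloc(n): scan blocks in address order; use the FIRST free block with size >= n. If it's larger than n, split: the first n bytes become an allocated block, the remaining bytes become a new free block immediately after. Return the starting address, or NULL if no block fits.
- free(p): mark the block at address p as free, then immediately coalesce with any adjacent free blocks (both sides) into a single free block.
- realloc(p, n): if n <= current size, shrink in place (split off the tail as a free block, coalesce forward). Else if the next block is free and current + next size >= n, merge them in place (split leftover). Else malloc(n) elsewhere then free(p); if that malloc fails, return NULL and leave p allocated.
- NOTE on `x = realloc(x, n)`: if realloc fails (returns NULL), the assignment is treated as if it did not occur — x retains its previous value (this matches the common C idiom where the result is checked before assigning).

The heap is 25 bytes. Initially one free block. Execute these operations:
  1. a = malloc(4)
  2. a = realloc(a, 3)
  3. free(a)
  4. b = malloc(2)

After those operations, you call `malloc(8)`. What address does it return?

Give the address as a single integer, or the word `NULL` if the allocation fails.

Op 1: a = malloc(4) -> a = 0; heap: [0-3 ALLOC][4-24 FREE]
Op 2: a = realloc(a, 3) -> a = 0; heap: [0-2 ALLOC][3-24 FREE]
Op 3: free(a) -> (freed a); heap: [0-24 FREE]
Op 4: b = malloc(2) -> b = 0; heap: [0-1 ALLOC][2-24 FREE]
malloc(8): first-fit scan over [0-1 ALLOC][2-24 FREE] -> 2

Answer: 2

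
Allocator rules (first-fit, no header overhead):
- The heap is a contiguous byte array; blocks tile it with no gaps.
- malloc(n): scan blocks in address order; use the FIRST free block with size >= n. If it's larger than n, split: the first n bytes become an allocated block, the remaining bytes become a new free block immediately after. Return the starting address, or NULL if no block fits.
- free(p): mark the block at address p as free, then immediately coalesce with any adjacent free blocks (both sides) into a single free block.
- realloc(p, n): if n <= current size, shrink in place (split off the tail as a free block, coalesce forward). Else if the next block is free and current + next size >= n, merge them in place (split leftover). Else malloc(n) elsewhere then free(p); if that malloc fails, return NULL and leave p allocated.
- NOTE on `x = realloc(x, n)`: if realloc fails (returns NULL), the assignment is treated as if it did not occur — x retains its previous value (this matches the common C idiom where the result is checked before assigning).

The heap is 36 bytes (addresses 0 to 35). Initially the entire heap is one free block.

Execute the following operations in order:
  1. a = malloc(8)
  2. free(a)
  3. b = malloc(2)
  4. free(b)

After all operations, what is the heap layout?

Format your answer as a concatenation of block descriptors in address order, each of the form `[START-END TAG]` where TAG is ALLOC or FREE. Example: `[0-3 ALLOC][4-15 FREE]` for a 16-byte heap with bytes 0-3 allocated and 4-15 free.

Op 1: a = malloc(8) -> a = 0; heap: [0-7 ALLOC][8-35 FREE]
Op 2: free(a) -> (freed a); heap: [0-35 FREE]
Op 3: b = malloc(2) -> b = 0; heap: [0-1 ALLOC][2-35 FREE]
Op 4: free(b) -> (freed b); heap: [0-35 FREE]

Answer: [0-35 FREE]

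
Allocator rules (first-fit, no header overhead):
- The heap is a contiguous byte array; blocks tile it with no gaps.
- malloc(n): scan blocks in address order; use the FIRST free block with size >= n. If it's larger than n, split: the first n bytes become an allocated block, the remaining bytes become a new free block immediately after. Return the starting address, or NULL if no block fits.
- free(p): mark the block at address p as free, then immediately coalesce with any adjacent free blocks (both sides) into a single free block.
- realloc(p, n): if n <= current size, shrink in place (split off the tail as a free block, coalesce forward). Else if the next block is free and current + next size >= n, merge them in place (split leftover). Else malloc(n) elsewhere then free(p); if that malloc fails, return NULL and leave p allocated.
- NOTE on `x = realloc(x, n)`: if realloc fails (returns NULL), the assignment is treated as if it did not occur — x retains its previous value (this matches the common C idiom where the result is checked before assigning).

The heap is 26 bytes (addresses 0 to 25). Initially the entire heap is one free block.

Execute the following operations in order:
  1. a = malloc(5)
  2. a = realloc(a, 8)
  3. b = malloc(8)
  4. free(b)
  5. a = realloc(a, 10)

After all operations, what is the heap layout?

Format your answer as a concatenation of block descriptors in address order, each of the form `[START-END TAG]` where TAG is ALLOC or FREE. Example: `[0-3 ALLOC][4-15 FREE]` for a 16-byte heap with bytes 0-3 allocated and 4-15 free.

Answer: [0-9 ALLOC][10-25 FREE]

Derivation:
Op 1: a = malloc(5) -> a = 0; heap: [0-4 ALLOC][5-25 FREE]
Op 2: a = realloc(a, 8) -> a = 0; heap: [0-7 ALLOC][8-25 FREE]
Op 3: b = malloc(8) -> b = 8; heap: [0-7 ALLOC][8-15 ALLOC][16-25 FREE]
Op 4: free(b) -> (freed b); heap: [0-7 ALLOC][8-25 FREE]
Op 5: a = realloc(a, 10) -> a = 0; heap: [0-9 ALLOC][10-25 FREE]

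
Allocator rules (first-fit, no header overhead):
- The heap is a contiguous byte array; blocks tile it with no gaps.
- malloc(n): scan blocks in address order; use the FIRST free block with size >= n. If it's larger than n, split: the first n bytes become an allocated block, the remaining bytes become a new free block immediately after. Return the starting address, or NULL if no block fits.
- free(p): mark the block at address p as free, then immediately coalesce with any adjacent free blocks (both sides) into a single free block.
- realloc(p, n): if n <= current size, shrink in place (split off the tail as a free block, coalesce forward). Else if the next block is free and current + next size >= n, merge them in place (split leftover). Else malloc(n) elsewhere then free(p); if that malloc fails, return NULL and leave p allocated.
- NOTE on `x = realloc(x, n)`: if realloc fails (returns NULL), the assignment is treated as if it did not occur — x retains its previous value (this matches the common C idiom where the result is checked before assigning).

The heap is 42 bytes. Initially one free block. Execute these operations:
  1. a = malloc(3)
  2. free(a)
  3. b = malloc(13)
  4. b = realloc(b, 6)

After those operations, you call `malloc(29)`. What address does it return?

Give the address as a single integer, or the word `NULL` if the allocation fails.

Answer: 6

Derivation:
Op 1: a = malloc(3) -> a = 0; heap: [0-2 ALLOC][3-41 FREE]
Op 2: free(a) -> (freed a); heap: [0-41 FREE]
Op 3: b = malloc(13) -> b = 0; heap: [0-12 ALLOC][13-41 FREE]
Op 4: b = realloc(b, 6) -> b = 0; heap: [0-5 ALLOC][6-41 FREE]
malloc(29): first-fit scan over [0-5 ALLOC][6-41 FREE] -> 6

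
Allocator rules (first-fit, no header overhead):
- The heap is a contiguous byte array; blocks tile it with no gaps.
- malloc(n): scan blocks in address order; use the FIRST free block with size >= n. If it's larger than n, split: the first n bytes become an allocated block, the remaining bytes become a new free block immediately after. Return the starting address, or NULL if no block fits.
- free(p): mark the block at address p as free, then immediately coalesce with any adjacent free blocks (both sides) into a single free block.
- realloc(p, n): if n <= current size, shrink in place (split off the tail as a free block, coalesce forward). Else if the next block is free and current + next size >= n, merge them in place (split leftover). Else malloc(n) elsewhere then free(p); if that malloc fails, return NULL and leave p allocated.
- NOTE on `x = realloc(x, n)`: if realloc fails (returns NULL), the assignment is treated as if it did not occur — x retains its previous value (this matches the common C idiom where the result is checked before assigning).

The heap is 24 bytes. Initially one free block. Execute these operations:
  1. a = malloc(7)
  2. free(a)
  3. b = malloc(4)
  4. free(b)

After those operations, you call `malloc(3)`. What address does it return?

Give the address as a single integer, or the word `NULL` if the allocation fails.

Op 1: a = malloc(7) -> a = 0; heap: [0-6 ALLOC][7-23 FREE]
Op 2: free(a) -> (freed a); heap: [0-23 FREE]
Op 3: b = malloc(4) -> b = 0; heap: [0-3 ALLOC][4-23 FREE]
Op 4: free(b) -> (freed b); heap: [0-23 FREE]
malloc(3): first-fit scan over [0-23 FREE] -> 0

Answer: 0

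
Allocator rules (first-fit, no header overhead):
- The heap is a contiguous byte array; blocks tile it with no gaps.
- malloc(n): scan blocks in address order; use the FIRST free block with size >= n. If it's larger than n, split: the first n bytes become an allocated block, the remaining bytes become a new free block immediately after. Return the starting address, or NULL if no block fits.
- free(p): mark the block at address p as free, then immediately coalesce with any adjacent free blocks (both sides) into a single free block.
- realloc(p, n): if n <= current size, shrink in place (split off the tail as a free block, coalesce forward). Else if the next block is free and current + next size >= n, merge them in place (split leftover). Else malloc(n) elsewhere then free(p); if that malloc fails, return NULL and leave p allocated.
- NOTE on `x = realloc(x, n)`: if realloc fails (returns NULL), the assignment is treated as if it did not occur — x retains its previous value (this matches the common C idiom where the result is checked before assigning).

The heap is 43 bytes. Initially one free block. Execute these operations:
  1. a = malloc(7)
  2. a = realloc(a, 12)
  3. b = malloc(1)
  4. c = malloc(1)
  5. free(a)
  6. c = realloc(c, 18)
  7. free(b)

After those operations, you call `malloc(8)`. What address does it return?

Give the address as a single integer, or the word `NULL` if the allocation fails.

Op 1: a = malloc(7) -> a = 0; heap: [0-6 ALLOC][7-42 FREE]
Op 2: a = realloc(a, 12) -> a = 0; heap: [0-11 ALLOC][12-42 FREE]
Op 3: b = malloc(1) -> b = 12; heap: [0-11 ALLOC][12-12 ALLOC][13-42 FREE]
Op 4: c = malloc(1) -> c = 13; heap: [0-11 ALLOC][12-12 ALLOC][13-13 ALLOC][14-42 FREE]
Op 5: free(a) -> (freed a); heap: [0-11 FREE][12-12 ALLOC][13-13 ALLOC][14-42 FREE]
Op 6: c = realloc(c, 18) -> c = 13; heap: [0-11 FREE][12-12 ALLOC][13-30 ALLOC][31-42 FREE]
Op 7: free(b) -> (freed b); heap: [0-12 FREE][13-30 ALLOC][31-42 FREE]
malloc(8): first-fit scan over [0-12 FREE][13-30 ALLOC][31-42 FREE] -> 0

Answer: 0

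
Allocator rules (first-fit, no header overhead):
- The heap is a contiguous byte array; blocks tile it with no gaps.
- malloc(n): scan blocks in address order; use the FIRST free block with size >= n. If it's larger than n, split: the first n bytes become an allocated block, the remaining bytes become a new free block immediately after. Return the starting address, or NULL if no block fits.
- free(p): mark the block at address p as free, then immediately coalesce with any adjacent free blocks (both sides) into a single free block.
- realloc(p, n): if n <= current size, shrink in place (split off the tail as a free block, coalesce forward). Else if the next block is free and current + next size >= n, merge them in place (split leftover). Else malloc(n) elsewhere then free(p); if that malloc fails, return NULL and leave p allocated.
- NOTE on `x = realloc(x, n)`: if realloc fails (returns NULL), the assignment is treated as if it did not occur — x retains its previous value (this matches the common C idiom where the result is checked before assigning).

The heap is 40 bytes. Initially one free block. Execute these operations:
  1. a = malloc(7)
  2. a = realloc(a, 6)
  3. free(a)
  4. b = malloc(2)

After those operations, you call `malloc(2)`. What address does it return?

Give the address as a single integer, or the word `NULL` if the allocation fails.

Op 1: a = malloc(7) -> a = 0; heap: [0-6 ALLOC][7-39 FREE]
Op 2: a = realloc(a, 6) -> a = 0; heap: [0-5 ALLOC][6-39 FREE]
Op 3: free(a) -> (freed a); heap: [0-39 FREE]
Op 4: b = malloc(2) -> b = 0; heap: [0-1 ALLOC][2-39 FREE]
malloc(2): first-fit scan over [0-1 ALLOC][2-39 FREE] -> 2

Answer: 2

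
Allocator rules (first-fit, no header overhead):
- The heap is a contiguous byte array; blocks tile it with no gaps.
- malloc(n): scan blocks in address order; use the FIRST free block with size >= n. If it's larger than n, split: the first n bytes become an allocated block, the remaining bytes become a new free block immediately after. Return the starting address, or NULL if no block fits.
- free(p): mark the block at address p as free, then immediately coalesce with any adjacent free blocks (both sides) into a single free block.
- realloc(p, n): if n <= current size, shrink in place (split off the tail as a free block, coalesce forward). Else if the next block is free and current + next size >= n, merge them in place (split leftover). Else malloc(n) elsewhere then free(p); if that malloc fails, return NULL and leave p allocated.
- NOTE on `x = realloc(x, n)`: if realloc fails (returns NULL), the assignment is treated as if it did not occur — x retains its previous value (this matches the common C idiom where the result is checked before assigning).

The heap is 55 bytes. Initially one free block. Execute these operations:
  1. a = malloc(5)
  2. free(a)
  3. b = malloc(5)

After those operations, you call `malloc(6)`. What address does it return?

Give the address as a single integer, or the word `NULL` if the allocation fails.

Answer: 5

Derivation:
Op 1: a = malloc(5) -> a = 0; heap: [0-4 ALLOC][5-54 FREE]
Op 2: free(a) -> (freed a); heap: [0-54 FREE]
Op 3: b = malloc(5) -> b = 0; heap: [0-4 ALLOC][5-54 FREE]
malloc(6): first-fit scan over [0-4 ALLOC][5-54 FREE] -> 5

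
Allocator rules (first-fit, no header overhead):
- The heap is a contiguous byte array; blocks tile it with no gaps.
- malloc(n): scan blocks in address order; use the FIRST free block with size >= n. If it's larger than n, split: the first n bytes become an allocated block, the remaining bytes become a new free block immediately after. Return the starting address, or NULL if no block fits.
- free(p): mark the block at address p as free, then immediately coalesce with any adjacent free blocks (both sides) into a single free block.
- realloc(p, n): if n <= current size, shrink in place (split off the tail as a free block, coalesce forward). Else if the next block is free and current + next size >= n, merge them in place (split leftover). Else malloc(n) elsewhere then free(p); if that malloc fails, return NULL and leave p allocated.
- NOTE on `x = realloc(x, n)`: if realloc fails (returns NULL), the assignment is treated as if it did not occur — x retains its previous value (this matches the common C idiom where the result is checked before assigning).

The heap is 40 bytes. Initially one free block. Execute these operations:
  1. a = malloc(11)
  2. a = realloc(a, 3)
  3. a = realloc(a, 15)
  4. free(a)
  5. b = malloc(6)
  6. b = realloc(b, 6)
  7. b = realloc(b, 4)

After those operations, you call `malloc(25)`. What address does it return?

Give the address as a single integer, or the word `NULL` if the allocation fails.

Answer: 4

Derivation:
Op 1: a = malloc(11) -> a = 0; heap: [0-10 ALLOC][11-39 FREE]
Op 2: a = realloc(a, 3) -> a = 0; heap: [0-2 ALLOC][3-39 FREE]
Op 3: a = realloc(a, 15) -> a = 0; heap: [0-14 ALLOC][15-39 FREE]
Op 4: free(a) -> (freed a); heap: [0-39 FREE]
Op 5: b = malloc(6) -> b = 0; heap: [0-5 ALLOC][6-39 FREE]
Op 6: b = realloc(b, 6) -> b = 0; heap: [0-5 ALLOC][6-39 FREE]
Op 7: b = realloc(b, 4) -> b = 0; heap: [0-3 ALLOC][4-39 FREE]
malloc(25): first-fit scan over [0-3 ALLOC][4-39 FREE] -> 4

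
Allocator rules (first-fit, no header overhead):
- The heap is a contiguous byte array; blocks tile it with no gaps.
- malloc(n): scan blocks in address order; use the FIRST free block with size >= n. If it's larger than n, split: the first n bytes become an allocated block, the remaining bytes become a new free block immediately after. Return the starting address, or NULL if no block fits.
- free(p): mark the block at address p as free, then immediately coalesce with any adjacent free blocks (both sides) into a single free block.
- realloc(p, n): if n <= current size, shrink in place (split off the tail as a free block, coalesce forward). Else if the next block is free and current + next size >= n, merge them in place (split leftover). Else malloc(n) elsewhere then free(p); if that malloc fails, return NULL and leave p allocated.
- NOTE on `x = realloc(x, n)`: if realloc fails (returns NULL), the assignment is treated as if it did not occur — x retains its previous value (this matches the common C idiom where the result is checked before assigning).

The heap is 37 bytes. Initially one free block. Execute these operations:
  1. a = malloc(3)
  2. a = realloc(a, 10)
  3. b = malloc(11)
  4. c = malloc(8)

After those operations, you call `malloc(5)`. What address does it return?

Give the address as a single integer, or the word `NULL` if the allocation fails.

Op 1: a = malloc(3) -> a = 0; heap: [0-2 ALLOC][3-36 FREE]
Op 2: a = realloc(a, 10) -> a = 0; heap: [0-9 ALLOC][10-36 FREE]
Op 3: b = malloc(11) -> b = 10; heap: [0-9 ALLOC][10-20 ALLOC][21-36 FREE]
Op 4: c = malloc(8) -> c = 21; heap: [0-9 ALLOC][10-20 ALLOC][21-28 ALLOC][29-36 FREE]
malloc(5): first-fit scan over [0-9 ALLOC][10-20 ALLOC][21-28 ALLOC][29-36 FREE] -> 29

Answer: 29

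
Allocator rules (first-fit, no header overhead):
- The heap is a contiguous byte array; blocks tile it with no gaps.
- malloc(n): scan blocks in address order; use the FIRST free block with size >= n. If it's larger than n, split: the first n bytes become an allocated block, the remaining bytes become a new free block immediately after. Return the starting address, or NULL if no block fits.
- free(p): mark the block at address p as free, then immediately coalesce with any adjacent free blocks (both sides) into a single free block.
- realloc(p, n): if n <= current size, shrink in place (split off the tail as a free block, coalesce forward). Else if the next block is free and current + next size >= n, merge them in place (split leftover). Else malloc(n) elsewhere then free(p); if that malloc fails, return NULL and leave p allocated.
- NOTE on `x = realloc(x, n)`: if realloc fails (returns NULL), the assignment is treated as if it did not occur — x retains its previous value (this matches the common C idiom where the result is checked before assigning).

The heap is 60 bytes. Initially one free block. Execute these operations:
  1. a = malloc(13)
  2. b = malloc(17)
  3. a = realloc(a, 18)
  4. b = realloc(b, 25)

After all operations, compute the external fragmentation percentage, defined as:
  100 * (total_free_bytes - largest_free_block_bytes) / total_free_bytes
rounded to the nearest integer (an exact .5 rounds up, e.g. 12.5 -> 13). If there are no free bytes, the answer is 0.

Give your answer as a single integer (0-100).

Op 1: a = malloc(13) -> a = 0; heap: [0-12 ALLOC][13-59 FREE]
Op 2: b = malloc(17) -> b = 13; heap: [0-12 ALLOC][13-29 ALLOC][30-59 FREE]
Op 3: a = realloc(a, 18) -> a = 30; heap: [0-12 FREE][13-29 ALLOC][30-47 ALLOC][48-59 FREE]
Op 4: b = realloc(b, 25) -> NULL (b unchanged); heap: [0-12 FREE][13-29 ALLOC][30-47 ALLOC][48-59 FREE]
Free blocks: [13 12] total_free=25 largest=13 -> 100*(25-13)/25 = 1200/25 = 48

Answer: 48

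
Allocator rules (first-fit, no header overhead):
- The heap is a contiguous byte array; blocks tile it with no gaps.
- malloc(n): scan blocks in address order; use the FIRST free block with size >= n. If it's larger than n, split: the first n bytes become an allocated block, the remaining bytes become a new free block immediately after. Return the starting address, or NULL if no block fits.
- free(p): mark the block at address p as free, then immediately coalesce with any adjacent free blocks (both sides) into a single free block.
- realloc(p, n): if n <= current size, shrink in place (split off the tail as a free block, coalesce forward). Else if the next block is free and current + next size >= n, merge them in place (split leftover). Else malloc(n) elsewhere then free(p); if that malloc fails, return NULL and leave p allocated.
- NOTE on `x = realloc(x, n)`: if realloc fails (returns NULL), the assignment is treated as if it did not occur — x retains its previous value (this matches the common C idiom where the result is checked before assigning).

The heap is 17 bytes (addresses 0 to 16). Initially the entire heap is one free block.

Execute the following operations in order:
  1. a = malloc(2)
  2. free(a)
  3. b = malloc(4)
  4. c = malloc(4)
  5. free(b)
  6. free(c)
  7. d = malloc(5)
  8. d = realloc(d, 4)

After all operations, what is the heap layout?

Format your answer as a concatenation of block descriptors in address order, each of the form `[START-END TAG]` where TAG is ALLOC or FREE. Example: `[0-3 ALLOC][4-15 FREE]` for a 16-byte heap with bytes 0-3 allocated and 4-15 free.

Op 1: a = malloc(2) -> a = 0; heap: [0-1 ALLOC][2-16 FREE]
Op 2: free(a) -> (freed a); heap: [0-16 FREE]
Op 3: b = malloc(4) -> b = 0; heap: [0-3 ALLOC][4-16 FREE]
Op 4: c = malloc(4) -> c = 4; heap: [0-3 ALLOC][4-7 ALLOC][8-16 FREE]
Op 5: free(b) -> (freed b); heap: [0-3 FREE][4-7 ALLOC][8-16 FREE]
Op 6: free(c) -> (freed c); heap: [0-16 FREE]
Op 7: d = malloc(5) -> d = 0; heap: [0-4 ALLOC][5-16 FREE]
Op 8: d = realloc(d, 4) -> d = 0; heap: [0-3 ALLOC][4-16 FREE]

Answer: [0-3 ALLOC][4-16 FREE]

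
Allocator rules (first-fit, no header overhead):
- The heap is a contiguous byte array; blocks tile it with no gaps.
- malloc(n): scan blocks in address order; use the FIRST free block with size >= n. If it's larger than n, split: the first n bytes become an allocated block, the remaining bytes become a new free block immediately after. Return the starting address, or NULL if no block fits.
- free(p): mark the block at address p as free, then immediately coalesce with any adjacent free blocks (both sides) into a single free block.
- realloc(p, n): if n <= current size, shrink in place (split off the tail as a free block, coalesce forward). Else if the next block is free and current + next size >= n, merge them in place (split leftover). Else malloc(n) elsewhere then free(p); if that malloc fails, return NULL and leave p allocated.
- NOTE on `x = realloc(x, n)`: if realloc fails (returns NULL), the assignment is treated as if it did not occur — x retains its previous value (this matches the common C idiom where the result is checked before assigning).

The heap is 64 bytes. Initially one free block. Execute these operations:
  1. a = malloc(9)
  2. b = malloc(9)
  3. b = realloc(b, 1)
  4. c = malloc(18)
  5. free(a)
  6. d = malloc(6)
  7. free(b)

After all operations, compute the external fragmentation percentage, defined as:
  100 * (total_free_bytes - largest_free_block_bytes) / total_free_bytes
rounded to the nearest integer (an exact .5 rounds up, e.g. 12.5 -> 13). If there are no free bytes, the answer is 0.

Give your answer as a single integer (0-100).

Op 1: a = malloc(9) -> a = 0; heap: [0-8 ALLOC][9-63 FREE]
Op 2: b = malloc(9) -> b = 9; heap: [0-8 ALLOC][9-17 ALLOC][18-63 FREE]
Op 3: b = realloc(b, 1) -> b = 9; heap: [0-8 ALLOC][9-9 ALLOC][10-63 FREE]
Op 4: c = malloc(18) -> c = 10; heap: [0-8 ALLOC][9-9 ALLOC][10-27 ALLOC][28-63 FREE]
Op 5: free(a) -> (freed a); heap: [0-8 FREE][9-9 ALLOC][10-27 ALLOC][28-63 FREE]
Op 6: d = malloc(6) -> d = 0; heap: [0-5 ALLOC][6-8 FREE][9-9 ALLOC][10-27 ALLOC][28-63 FREE]
Op 7: free(b) -> (freed b); heap: [0-5 ALLOC][6-9 FREE][10-27 ALLOC][28-63 FREE]
Free blocks: [4 36] total_free=40 largest=36 -> 100*(40-36)/40 = 400/40 = 10

Answer: 10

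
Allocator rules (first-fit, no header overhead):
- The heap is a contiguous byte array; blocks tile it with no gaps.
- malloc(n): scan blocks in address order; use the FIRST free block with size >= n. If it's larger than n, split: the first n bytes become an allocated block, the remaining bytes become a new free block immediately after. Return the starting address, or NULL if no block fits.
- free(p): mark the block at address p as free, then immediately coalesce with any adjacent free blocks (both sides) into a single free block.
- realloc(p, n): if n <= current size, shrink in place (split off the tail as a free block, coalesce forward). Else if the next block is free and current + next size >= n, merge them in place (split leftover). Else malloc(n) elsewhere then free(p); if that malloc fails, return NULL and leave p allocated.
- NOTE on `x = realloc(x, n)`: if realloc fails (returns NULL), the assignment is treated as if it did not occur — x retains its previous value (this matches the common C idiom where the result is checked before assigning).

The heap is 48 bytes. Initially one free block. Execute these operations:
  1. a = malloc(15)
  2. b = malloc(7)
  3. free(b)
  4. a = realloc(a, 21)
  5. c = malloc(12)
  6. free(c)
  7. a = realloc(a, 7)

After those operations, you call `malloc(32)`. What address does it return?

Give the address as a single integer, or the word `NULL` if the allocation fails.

Op 1: a = malloc(15) -> a = 0; heap: [0-14 ALLOC][15-47 FREE]
Op 2: b = malloc(7) -> b = 15; heap: [0-14 ALLOC][15-21 ALLOC][22-47 FREE]
Op 3: free(b) -> (freed b); heap: [0-14 ALLOC][15-47 FREE]
Op 4: a = realloc(a, 21) -> a = 0; heap: [0-20 ALLOC][21-47 FREE]
Op 5: c = malloc(12) -> c = 21; heap: [0-20 ALLOC][21-32 ALLOC][33-47 FREE]
Op 6: free(c) -> (freed c); heap: [0-20 ALLOC][21-47 FREE]
Op 7: a = realloc(a, 7) -> a = 0; heap: [0-6 ALLOC][7-47 FREE]
malloc(32): first-fit scan over [0-6 ALLOC][7-47 FREE] -> 7

Answer: 7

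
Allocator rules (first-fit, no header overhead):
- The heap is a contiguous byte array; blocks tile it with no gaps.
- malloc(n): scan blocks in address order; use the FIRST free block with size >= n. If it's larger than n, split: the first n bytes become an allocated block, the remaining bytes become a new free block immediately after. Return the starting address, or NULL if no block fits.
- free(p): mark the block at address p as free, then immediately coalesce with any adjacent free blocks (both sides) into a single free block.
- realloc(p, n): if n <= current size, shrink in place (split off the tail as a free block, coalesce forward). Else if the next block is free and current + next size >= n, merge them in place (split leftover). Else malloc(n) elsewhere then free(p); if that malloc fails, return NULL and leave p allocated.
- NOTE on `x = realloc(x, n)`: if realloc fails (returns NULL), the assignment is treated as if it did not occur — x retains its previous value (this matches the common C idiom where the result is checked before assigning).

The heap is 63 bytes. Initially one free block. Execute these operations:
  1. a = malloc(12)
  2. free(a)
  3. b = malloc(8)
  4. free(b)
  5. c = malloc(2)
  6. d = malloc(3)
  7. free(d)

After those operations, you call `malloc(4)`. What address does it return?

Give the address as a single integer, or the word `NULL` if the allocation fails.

Answer: 2

Derivation:
Op 1: a = malloc(12) -> a = 0; heap: [0-11 ALLOC][12-62 FREE]
Op 2: free(a) -> (freed a); heap: [0-62 FREE]
Op 3: b = malloc(8) -> b = 0; heap: [0-7 ALLOC][8-62 FREE]
Op 4: free(b) -> (freed b); heap: [0-62 FREE]
Op 5: c = malloc(2) -> c = 0; heap: [0-1 ALLOC][2-62 FREE]
Op 6: d = malloc(3) -> d = 2; heap: [0-1 ALLOC][2-4 ALLOC][5-62 FREE]
Op 7: free(d) -> (freed d); heap: [0-1 ALLOC][2-62 FREE]
malloc(4): first-fit scan over [0-1 ALLOC][2-62 FREE] -> 2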